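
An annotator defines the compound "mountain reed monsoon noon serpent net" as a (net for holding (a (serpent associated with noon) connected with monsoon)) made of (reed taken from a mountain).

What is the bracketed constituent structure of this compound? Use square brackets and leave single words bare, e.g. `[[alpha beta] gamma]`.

The outermost head in the paraphrase is "net" (specifically "monsoon noon serpent net"), modified by "mountain reed".
Inside "mountain reed": head "reed", modifier "mountain".
Inside "monsoon noon serpent net": head "net", modifier "monsoon noon serpent".
Inside "monsoon noon serpent": head "serpent" (specifically "noon serpent"), modifier "monsoon".
Inside "noon serpent": head "serpent", modifier "noon".
Assembled: [[mountain reed] [[monsoon [noon serpent]] net]].

[[mountain reed] [[monsoon [noon serpent]] net]]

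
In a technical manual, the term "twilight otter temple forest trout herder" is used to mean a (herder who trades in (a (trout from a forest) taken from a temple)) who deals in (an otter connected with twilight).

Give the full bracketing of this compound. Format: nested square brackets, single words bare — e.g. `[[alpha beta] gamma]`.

At the top level: head "herder" (specifically "temple forest trout herder"); modifier "twilight otter".
"twilight otter" → head "otter", modifier "twilight".
"temple forest trout herder" → head "herder", modifier "temple forest trout".
"temple forest trout" → head "trout" (specifically "forest trout"), modifier "temple".
"forest trout" → head "trout", modifier "forest".
Putting it together: [[twilight otter] [[temple [forest trout]] herder]].

[[twilight otter] [[temple [forest trout]] herder]]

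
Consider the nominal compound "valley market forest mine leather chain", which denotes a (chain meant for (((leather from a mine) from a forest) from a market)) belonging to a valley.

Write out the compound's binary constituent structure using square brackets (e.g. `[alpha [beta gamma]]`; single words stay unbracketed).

Overall it is a kind of chain (specifically "market forest mine leather chain"); the modifier is "valley".
Within "market forest mine leather chain", the head is "chain" and the modifier is "market forest mine leather".
Within "market forest mine leather", the head is "leather" (specifically "forest mine leather") and the modifier is "market".
Within "forest mine leather", the head is "leather" (specifically "mine leather") and the modifier is "forest".
Within "mine leather", the head is "leather" and the modifier is "mine".
So the structure is [valley [[market [forest [mine leather]]] chain]].

[valley [[market [forest [mine leather]]] chain]]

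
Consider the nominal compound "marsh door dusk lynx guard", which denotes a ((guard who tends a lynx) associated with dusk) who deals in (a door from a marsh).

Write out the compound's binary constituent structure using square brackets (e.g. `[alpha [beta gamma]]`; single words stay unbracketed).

At the top level: head "guard" (specifically "dusk lynx guard"); modifier "marsh door".
Within "marsh door", the head is "door" and the modifier is "marsh".
Within "dusk lynx guard", the head is "guard" (specifically "lynx guard") and the modifier is "dusk".
Within "lynx guard", the head is "guard" and the modifier is "lynx".
Assembled: [[marsh door] [dusk [lynx guard]]].

[[marsh door] [dusk [lynx guard]]]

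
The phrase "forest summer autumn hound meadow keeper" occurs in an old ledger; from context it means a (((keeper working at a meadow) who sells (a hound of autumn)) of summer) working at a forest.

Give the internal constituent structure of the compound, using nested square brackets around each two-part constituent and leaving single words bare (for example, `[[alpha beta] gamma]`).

[forest [summer [[autumn hound] [meadow keeper]]]]

The outermost head in the paraphrase is "keeper" (specifically "summer autumn hound meadow keeper"), modified by "forest".
"summer autumn hound meadow keeper" → head "keeper" (specifically "autumn hound meadow keeper"), modifier "summer".
"autumn hound meadow keeper" → head "keeper" (specifically "meadow keeper"), modifier "autumn hound".
"autumn hound" → head "hound", modifier "autumn".
"meadow keeper" → head "keeper", modifier "meadow".
Putting it together: [forest [summer [[autumn hound] [meadow keeper]]]].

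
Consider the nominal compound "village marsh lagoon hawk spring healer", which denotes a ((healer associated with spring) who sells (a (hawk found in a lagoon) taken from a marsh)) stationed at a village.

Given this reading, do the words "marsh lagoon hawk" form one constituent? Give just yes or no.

yes

The paraphrase groups the words so that "marsh lagoon hawk" is one unit: it corresponds to a single parenthesized sub-phrase.
The full structure is [village [[marsh [lagoon hawk]] [spring healer]]], in which [marsh lagoon hawk] is a constituent.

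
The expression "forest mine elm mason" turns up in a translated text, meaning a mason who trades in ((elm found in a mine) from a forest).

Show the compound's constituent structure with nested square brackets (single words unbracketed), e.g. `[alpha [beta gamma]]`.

[[forest [mine elm]] mason]

Whole compound: head "mason", modifier "forest mine elm".
Within "forest mine elm", the head is "elm" (specifically "mine elm") and the modifier is "forest".
Within "mine elm", the head is "elm" and the modifier is "mine".
Putting it together: [[forest [mine elm]] mason].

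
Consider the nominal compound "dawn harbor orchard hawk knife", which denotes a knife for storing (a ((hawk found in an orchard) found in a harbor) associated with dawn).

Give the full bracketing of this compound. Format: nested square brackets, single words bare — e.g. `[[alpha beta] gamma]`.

At the top level: head "knife"; modifier "dawn harbor orchard hawk".
Within "dawn harbor orchard hawk", the head is "hawk" (specifically "harbor orchard hawk") and the modifier is "dawn".
Within "harbor orchard hawk", the head is "hawk" (specifically "orchard hawk") and the modifier is "harbor".
Within "orchard hawk", the head is "hawk" and the modifier is "orchard".
So the structure is [[dawn [harbor [orchard hawk]]] knife].

[[dawn [harbor [orchard hawk]]] knife]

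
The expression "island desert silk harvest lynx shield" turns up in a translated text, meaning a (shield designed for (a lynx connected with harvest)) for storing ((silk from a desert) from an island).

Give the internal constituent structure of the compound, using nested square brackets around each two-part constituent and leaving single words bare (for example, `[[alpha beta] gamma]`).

Whole compound: head "shield" (specifically "harvest lynx shield"), modifier "island desert silk".
Within "island desert silk", the head is "silk" (specifically "desert silk") and the modifier is "island".
Within "desert silk", the head is "silk" and the modifier is "desert".
Within "harvest lynx shield", the head is "shield" and the modifier is "harvest lynx".
Within "harvest lynx", the head is "lynx" and the modifier is "harvest".
Assembled: [[island [desert silk]] [[harvest lynx] shield]].

[[island [desert silk]] [[harvest lynx] shield]]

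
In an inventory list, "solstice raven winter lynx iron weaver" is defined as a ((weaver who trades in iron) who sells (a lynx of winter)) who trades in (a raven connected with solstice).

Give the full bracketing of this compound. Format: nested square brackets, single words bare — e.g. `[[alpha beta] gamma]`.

Whole compound: head "weaver" (specifically "winter lynx iron weaver"), modifier "solstice raven".
Within "solstice raven", the head is "raven" and the modifier is "solstice".
Within "winter lynx iron weaver", the head is "weaver" (specifically "iron weaver") and the modifier is "winter lynx".
Within "winter lynx", the head is "lynx" and the modifier is "winter".
Within "iron weaver", the head is "weaver" and the modifier is "iron".
So the structure is [[solstice raven] [[winter lynx] [iron weaver]]].

[[solstice raven] [[winter lynx] [iron weaver]]]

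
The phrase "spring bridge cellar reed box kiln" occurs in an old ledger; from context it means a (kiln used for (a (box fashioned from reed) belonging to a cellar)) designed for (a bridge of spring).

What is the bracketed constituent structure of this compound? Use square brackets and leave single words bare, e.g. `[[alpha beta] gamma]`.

[[spring bridge] [[cellar [reed box]] kiln]]

Overall it is a kind of kiln (specifically "cellar reed box kiln"); the modifier is "spring bridge".
Inside "spring bridge": head "bridge", modifier "spring".
Inside "cellar reed box kiln": head "kiln", modifier "cellar reed box".
Inside "cellar reed box": head "box" (specifically "reed box"), modifier "cellar".
Inside "reed box": head "box", modifier "reed".
Putting it together: [[spring bridge] [[cellar [reed box]] kiln]].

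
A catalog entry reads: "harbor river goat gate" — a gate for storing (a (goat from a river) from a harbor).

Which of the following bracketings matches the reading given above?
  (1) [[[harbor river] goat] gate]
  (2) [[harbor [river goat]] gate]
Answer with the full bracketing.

The paraphrase's head is the "gate" part ("gate"); its modifier is "harbor river goat".
That top-level split, carried through the inner groups, gives [[harbor [river goat]] gate].

[[harbor [river goat]] gate]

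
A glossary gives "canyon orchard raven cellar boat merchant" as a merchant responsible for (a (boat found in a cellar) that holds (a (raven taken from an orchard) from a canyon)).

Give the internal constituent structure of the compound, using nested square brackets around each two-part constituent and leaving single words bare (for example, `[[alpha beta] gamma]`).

[[[canyon [orchard raven]] [cellar boat]] merchant]

Overall it is a kind of merchant; the modifier is "canyon orchard raven cellar boat".
"canyon orchard raven cellar boat" → head "boat" (specifically "cellar boat"), modifier "canyon orchard raven".
"canyon orchard raven" → head "raven" (specifically "orchard raven"), modifier "canyon".
"orchard raven" → head "raven", modifier "orchard".
"cellar boat" → head "boat", modifier "cellar".
Putting it together: [[[canyon [orchard raven]] [cellar boat]] merchant].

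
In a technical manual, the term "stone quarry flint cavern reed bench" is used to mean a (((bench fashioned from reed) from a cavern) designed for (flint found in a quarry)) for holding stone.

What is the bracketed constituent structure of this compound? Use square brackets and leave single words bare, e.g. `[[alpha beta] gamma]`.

[stone [[quarry flint] [cavern [reed bench]]]]

At the top level: head "bench" (specifically "quarry flint cavern reed bench"); modifier "stone".
"quarry flint cavern reed bench" → head "bench" (specifically "cavern reed bench"), modifier "quarry flint".
"quarry flint" → head "flint", modifier "quarry".
"cavern reed bench" → head "bench" (specifically "reed bench"), modifier "cavern".
"reed bench" → head "bench", modifier "reed".
Assembled: [stone [[quarry flint] [cavern [reed bench]]]].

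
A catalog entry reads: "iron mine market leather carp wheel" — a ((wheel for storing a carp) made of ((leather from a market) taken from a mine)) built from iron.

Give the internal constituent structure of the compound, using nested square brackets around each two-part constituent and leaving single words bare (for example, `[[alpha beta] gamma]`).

Whole compound: head "wheel" (specifically "mine market leather carp wheel"), modifier "iron".
Inside "mine market leather carp wheel": head "wheel" (specifically "carp wheel"), modifier "mine market leather".
Inside "mine market leather": head "leather" (specifically "market leather"), modifier "mine".
Inside "market leather": head "leather", modifier "market".
Inside "carp wheel": head "wheel", modifier "carp".
So the structure is [iron [[mine [market leather]] [carp wheel]]].

[iron [[mine [market leather]] [carp wheel]]]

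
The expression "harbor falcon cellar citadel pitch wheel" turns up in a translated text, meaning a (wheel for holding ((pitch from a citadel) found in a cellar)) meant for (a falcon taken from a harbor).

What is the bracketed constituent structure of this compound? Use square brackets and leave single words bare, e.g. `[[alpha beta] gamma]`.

[[harbor falcon] [[cellar [citadel pitch]] wheel]]

Whole compound: head "wheel" (specifically "cellar citadel pitch wheel"), modifier "harbor falcon".
Inside "harbor falcon": head "falcon", modifier "harbor".
Inside "cellar citadel pitch wheel": head "wheel", modifier "cellar citadel pitch".
Inside "cellar citadel pitch": head "pitch" (specifically "citadel pitch"), modifier "cellar".
Inside "citadel pitch": head "pitch", modifier "citadel".
Putting it together: [[harbor falcon] [[cellar [citadel pitch]] wheel]].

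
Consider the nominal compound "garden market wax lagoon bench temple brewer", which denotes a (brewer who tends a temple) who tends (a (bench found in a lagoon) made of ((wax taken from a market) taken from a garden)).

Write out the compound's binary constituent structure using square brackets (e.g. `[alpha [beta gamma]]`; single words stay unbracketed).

[[[garden [market wax]] [lagoon bench]] [temple brewer]]

Overall it is a kind of brewer (specifically "temple brewer"); the modifier is "garden market wax lagoon bench".
"garden market wax lagoon bench" → head "bench" (specifically "lagoon bench"), modifier "garden market wax".
"garden market wax" → head "wax" (specifically "market wax"), modifier "garden".
"market wax" → head "wax", modifier "market".
"lagoon bench" → head "bench", modifier "lagoon".
"temple brewer" → head "brewer", modifier "temple".
So the structure is [[[garden [market wax]] [lagoon bench]] [temple brewer]].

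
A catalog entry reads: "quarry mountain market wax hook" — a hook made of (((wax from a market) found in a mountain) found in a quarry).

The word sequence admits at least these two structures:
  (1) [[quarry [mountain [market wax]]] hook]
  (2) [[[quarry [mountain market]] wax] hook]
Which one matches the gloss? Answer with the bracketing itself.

[[quarry [mountain [market wax]]] hook]

The paraphrase's head is the "hook" part ("hook"); its modifier is "quarry mountain market wax".
That top-level split, carried through the inner groups, gives [[quarry [mountain [market wax]]] hook].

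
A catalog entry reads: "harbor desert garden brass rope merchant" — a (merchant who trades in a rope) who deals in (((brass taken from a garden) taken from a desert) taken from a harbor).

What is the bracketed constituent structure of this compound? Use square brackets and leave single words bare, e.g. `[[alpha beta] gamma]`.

Overall it is a kind of merchant (specifically "rope merchant"); the modifier is "harbor desert garden brass".
Within "harbor desert garden brass", the head is "brass" (specifically "desert garden brass") and the modifier is "harbor".
Within "desert garden brass", the head is "brass" (specifically "garden brass") and the modifier is "desert".
Within "garden brass", the head is "brass" and the modifier is "garden".
Within "rope merchant", the head is "merchant" and the modifier is "rope".
Assembled: [[harbor [desert [garden brass]]] [rope merchant]].

[[harbor [desert [garden brass]]] [rope merchant]]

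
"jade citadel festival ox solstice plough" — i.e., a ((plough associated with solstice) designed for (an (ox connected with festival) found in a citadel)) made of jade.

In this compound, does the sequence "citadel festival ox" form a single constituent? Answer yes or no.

yes

The paraphrase groups the words so that "citadel festival ox" is one unit: it corresponds to a single parenthesized sub-phrase.
The full structure is [jade [[citadel [festival ox]] [solstice plough]]], in which [citadel festival ox] is a constituent.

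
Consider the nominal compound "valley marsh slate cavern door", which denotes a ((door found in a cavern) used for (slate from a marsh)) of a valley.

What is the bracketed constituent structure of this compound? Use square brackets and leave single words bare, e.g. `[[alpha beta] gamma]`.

[valley [[marsh slate] [cavern door]]]

At the top level: head "door" (specifically "marsh slate cavern door"); modifier "valley".
"marsh slate cavern door" → head "door" (specifically "cavern door"), modifier "marsh slate".
"marsh slate" → head "slate", modifier "marsh".
"cavern door" → head "door", modifier "cavern".
So the structure is [valley [[marsh slate] [cavern door]]].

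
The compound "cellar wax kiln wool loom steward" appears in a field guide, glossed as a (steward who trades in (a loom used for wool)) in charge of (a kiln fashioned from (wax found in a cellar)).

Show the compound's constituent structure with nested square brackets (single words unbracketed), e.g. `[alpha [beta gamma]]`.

At the top level: head "steward" (specifically "wool loom steward"); modifier "cellar wax kiln".
Within "cellar wax kiln", the head is "kiln" and the modifier is "cellar wax".
Within "cellar wax", the head is "wax" and the modifier is "cellar".
Within "wool loom steward", the head is "steward" and the modifier is "wool loom".
Within "wool loom", the head is "loom" and the modifier is "wool".
Assembled: [[[cellar wax] kiln] [[wool loom] steward]].

[[[cellar wax] kiln] [[wool loom] steward]]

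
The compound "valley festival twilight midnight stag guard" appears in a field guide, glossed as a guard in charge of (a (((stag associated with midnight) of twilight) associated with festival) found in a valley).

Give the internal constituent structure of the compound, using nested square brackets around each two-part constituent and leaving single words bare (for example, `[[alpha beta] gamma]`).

Overall it is a kind of guard; the modifier is "valley festival twilight midnight stag".
Inside "valley festival twilight midnight stag": head "stag" (specifically "festival twilight midnight stag"), modifier "valley".
Inside "festival twilight midnight stag": head "stag" (specifically "twilight midnight stag"), modifier "festival".
Inside "twilight midnight stag": head "stag" (specifically "midnight stag"), modifier "twilight".
Inside "midnight stag": head "stag", modifier "midnight".
So the structure is [[valley [festival [twilight [midnight stag]]]] guard].

[[valley [festival [twilight [midnight stag]]]] guard]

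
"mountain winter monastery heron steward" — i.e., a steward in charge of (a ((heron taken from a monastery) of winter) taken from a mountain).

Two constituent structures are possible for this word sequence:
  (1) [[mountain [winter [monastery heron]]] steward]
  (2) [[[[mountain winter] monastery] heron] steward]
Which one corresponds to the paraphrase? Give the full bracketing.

[[mountain [winter [monastery heron]]] steward]

The paraphrase's head is the "steward" part ("steward"); its modifier is "mountain winter monastery heron".
That top-level split, carried through the inner groups, gives [[mountain [winter [monastery heron]]] steward].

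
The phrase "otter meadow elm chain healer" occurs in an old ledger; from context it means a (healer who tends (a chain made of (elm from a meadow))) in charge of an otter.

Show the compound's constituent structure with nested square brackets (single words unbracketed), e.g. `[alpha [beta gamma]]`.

Overall it is a kind of healer (specifically "meadow elm chain healer"); the modifier is "otter".
Inside "meadow elm chain healer": head "healer", modifier "meadow elm chain".
Inside "meadow elm chain": head "chain", modifier "meadow elm".
Inside "meadow elm": head "elm", modifier "meadow".
Assembled: [otter [[[meadow elm] chain] healer]].

[otter [[[meadow elm] chain] healer]]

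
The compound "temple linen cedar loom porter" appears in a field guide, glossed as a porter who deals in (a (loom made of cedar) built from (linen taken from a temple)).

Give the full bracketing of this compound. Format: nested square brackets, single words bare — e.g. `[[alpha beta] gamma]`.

Overall it is a kind of porter; the modifier is "temple linen cedar loom".
Within "temple linen cedar loom", the head is "loom" (specifically "cedar loom") and the modifier is "temple linen".
Within "temple linen", the head is "linen" and the modifier is "temple".
Within "cedar loom", the head is "loom" and the modifier is "cedar".
So the structure is [[[temple linen] [cedar loom]] porter].

[[[temple linen] [cedar loom]] porter]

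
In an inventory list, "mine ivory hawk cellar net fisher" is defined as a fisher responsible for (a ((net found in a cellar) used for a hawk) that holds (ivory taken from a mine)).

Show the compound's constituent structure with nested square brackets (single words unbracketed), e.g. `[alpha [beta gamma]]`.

[[[mine ivory] [hawk [cellar net]]] fisher]

At the top level: head "fisher"; modifier "mine ivory hawk cellar net".
Within "mine ivory hawk cellar net", the head is "net" (specifically "hawk cellar net") and the modifier is "mine ivory".
Within "mine ivory", the head is "ivory" and the modifier is "mine".
Within "hawk cellar net", the head is "net" (specifically "cellar net") and the modifier is "hawk".
Within "cellar net", the head is "net" and the modifier is "cellar".
Assembled: [[[mine ivory] [hawk [cellar net]]] fisher].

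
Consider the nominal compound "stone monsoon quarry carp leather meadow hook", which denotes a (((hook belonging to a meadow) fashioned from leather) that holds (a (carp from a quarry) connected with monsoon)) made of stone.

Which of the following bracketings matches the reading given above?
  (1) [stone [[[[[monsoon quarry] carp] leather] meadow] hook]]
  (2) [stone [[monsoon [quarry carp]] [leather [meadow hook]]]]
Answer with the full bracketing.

The paraphrase's head is the "hook" part ("monsoon quarry carp leather meadow hook"); its modifier is "stone".
That top-level split, carried through the inner groups, gives [stone [[monsoon [quarry carp]] [leather [meadow hook]]]].

[stone [[monsoon [quarry carp]] [leather [meadow hook]]]]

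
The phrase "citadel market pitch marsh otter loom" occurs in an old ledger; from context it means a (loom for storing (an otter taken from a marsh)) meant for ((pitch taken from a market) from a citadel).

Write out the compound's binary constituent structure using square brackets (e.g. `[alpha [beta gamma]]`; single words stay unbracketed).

The outermost head in the paraphrase is "loom" (specifically "marsh otter loom"), modified by "citadel market pitch".
"citadel market pitch" → head "pitch" (specifically "market pitch"), modifier "citadel".
"market pitch" → head "pitch", modifier "market".
"marsh otter loom" → head "loom", modifier "marsh otter".
"marsh otter" → head "otter", modifier "marsh".
Assembled: [[citadel [market pitch]] [[marsh otter] loom]].

[[citadel [market pitch]] [[marsh otter] loom]]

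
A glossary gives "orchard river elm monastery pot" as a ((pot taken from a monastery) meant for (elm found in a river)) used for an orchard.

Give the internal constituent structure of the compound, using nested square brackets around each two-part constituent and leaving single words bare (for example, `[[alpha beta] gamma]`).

[orchard [[river elm] [monastery pot]]]

Whole compound: head "pot" (specifically "river elm monastery pot"), modifier "orchard".
"river elm monastery pot" → head "pot" (specifically "monastery pot"), modifier "river elm".
"river elm" → head "elm", modifier "river".
"monastery pot" → head "pot", modifier "monastery".
Putting it together: [orchard [[river elm] [monastery pot]]].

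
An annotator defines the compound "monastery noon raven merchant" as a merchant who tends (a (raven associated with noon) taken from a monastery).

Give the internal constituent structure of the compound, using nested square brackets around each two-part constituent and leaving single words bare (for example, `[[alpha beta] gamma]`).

The outermost head in the paraphrase is "merchant", modified by "monastery noon raven".
Within "monastery noon raven", the head is "raven" (specifically "noon raven") and the modifier is "monastery".
Within "noon raven", the head is "raven" and the modifier is "noon".
Assembled: [[monastery [noon raven]] merchant].

[[monastery [noon raven]] merchant]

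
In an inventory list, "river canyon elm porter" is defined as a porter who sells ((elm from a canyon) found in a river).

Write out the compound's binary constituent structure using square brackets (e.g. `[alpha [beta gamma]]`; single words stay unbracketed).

Overall it is a kind of porter; the modifier is "river canyon elm".
Within "river canyon elm", the head is "elm" (specifically "canyon elm") and the modifier is "river".
Within "canyon elm", the head is "elm" and the modifier is "canyon".
Putting it together: [[river [canyon elm]] porter].

[[river [canyon elm]] porter]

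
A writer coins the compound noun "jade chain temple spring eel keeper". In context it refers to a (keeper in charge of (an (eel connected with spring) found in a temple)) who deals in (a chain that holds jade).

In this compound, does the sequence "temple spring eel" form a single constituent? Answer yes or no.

yes

The paraphrase groups the words so that "temple spring eel" is one unit: it corresponds to a single parenthesized sub-phrase.
The full structure is [[jade chain] [[temple [spring eel]] keeper]], in which [temple spring eel] is a constituent.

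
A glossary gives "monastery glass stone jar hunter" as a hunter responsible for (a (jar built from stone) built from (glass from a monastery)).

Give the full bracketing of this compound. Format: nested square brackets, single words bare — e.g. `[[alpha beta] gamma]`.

[[[monastery glass] [stone jar]] hunter]

Overall it is a kind of hunter; the modifier is "monastery glass stone jar".
Within "monastery glass stone jar", the head is "jar" (specifically "stone jar") and the modifier is "monastery glass".
Within "monastery glass", the head is "glass" and the modifier is "monastery".
Within "stone jar", the head is "jar" and the modifier is "stone".
So the structure is [[[monastery glass] [stone jar]] hunter].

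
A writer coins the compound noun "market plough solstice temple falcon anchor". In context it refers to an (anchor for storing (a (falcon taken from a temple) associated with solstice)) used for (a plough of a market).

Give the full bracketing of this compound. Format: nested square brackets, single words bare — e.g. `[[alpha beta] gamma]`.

Whole compound: head "anchor" (specifically "solstice temple falcon anchor"), modifier "market plough".
"market plough" → head "plough", modifier "market".
"solstice temple falcon anchor" → head "anchor", modifier "solstice temple falcon".
"solstice temple falcon" → head "falcon" (specifically "temple falcon"), modifier "solstice".
"temple falcon" → head "falcon", modifier "temple".
So the structure is [[market plough] [[solstice [temple falcon]] anchor]].

[[market plough] [[solstice [temple falcon]] anchor]]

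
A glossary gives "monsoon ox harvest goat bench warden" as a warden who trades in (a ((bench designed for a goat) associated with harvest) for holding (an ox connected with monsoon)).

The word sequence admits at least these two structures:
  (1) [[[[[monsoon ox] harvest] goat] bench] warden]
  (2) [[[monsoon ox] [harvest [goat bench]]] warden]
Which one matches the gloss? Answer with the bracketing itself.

The paraphrase's head is the "warden" part ("warden"); its modifier is "monsoon ox harvest goat bench".
That top-level split, carried through the inner groups, gives [[[monsoon ox] [harvest [goat bench]]] warden].

[[[monsoon ox] [harvest [goat bench]]] warden]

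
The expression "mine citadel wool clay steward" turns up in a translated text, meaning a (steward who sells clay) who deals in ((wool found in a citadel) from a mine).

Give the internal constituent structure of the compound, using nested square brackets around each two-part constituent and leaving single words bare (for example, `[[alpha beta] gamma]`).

At the top level: head "steward" (specifically "clay steward"); modifier "mine citadel wool".
Within "mine citadel wool", the head is "wool" (specifically "citadel wool") and the modifier is "mine".
Within "citadel wool", the head is "wool" and the modifier is "citadel".
Within "clay steward", the head is "steward" and the modifier is "clay".
So the structure is [[mine [citadel wool]] [clay steward]].

[[mine [citadel wool]] [clay steward]]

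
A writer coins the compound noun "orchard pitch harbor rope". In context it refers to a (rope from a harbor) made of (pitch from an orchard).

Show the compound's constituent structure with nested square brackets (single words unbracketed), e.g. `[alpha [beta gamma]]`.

[[orchard pitch] [harbor rope]]

Overall it is a kind of rope (specifically "harbor rope"); the modifier is "orchard pitch".
Inside "orchard pitch": head "pitch", modifier "orchard".
Inside "harbor rope": head "rope", modifier "harbor".
Putting it together: [[orchard pitch] [harbor rope]].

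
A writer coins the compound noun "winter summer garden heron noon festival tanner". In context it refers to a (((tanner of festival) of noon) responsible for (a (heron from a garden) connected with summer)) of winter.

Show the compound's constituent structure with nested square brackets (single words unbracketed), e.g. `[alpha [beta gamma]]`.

The outermost head in the paraphrase is "tanner" (specifically "summer garden heron noon festival tanner"), modified by "winter".
Inside "summer garden heron noon festival tanner": head "tanner" (specifically "noon festival tanner"), modifier "summer garden heron".
Inside "summer garden heron": head "heron" (specifically "garden heron"), modifier "summer".
Inside "garden heron": head "heron", modifier "garden".
Inside "noon festival tanner": head "tanner" (specifically "festival tanner"), modifier "noon".
Inside "festival tanner": head "tanner", modifier "festival".
Putting it together: [winter [[summer [garden heron]] [noon [festival tanner]]]].

[winter [[summer [garden heron]] [noon [festival tanner]]]]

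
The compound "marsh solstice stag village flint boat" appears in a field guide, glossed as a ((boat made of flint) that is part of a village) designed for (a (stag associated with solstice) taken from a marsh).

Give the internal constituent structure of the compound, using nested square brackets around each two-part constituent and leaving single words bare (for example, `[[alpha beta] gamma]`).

Overall it is a kind of boat (specifically "village flint boat"); the modifier is "marsh solstice stag".
Within "marsh solstice stag", the head is "stag" (specifically "solstice stag") and the modifier is "marsh".
Within "solstice stag", the head is "stag" and the modifier is "solstice".
Within "village flint boat", the head is "boat" (specifically "flint boat") and the modifier is "village".
Within "flint boat", the head is "boat" and the modifier is "flint".
So the structure is [[marsh [solstice stag]] [village [flint boat]]].

[[marsh [solstice stag]] [village [flint boat]]]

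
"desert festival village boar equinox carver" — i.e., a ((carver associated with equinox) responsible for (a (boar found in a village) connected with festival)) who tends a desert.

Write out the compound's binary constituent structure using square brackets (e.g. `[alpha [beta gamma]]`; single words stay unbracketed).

Overall it is a kind of carver (specifically "festival village boar equinox carver"); the modifier is "desert".
Inside "festival village boar equinox carver": head "carver" (specifically "equinox carver"), modifier "festival village boar".
Inside "festival village boar": head "boar" (specifically "village boar"), modifier "festival".
Inside "village boar": head "boar", modifier "village".
Inside "equinox carver": head "carver", modifier "equinox".
Assembled: [desert [[festival [village boar]] [equinox carver]]].

[desert [[festival [village boar]] [equinox carver]]]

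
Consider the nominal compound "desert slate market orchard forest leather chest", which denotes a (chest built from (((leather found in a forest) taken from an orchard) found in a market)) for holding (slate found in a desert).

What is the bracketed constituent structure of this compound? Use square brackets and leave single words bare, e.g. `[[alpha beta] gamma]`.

Whole compound: head "chest" (specifically "market orchard forest leather chest"), modifier "desert slate".
Within "desert slate", the head is "slate" and the modifier is "desert".
Within "market orchard forest leather chest", the head is "chest" and the modifier is "market orchard forest leather".
Within "market orchard forest leather", the head is "leather" (specifically "orchard forest leather") and the modifier is "market".
Within "orchard forest leather", the head is "leather" (specifically "forest leather") and the modifier is "orchard".
Within "forest leather", the head is "leather" and the modifier is "forest".
Putting it together: [[desert slate] [[market [orchard [forest leather]]] chest]].

[[desert slate] [[market [orchard [forest leather]]] chest]]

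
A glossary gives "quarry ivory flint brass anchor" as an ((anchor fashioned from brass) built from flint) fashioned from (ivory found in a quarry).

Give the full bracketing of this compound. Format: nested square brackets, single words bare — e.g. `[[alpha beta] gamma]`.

Overall it is a kind of anchor (specifically "flint brass anchor"); the modifier is "quarry ivory".
"quarry ivory" → head "ivory", modifier "quarry".
"flint brass anchor" → head "anchor" (specifically "brass anchor"), modifier "flint".
"brass anchor" → head "anchor", modifier "brass".
Assembled: [[quarry ivory] [flint [brass anchor]]].

[[quarry ivory] [flint [brass anchor]]]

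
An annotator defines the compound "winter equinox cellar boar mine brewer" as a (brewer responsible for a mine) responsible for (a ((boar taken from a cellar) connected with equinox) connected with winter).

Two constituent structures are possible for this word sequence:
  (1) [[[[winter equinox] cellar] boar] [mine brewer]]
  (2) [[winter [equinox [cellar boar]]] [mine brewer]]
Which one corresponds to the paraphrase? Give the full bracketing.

[[winter [equinox [cellar boar]]] [mine brewer]]

The paraphrase's head is the "brewer" part ("mine brewer"); its modifier is "winter equinox cellar boar".
That top-level split, carried through the inner groups, gives [[winter [equinox [cellar boar]]] [mine brewer]].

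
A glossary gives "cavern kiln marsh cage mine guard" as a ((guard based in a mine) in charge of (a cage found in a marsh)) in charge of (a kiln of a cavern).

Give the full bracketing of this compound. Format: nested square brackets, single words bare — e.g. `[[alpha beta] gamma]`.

[[cavern kiln] [[marsh cage] [mine guard]]]

At the top level: head "guard" (specifically "marsh cage mine guard"); modifier "cavern kiln".
Inside "cavern kiln": head "kiln", modifier "cavern".
Inside "marsh cage mine guard": head "guard" (specifically "mine guard"), modifier "marsh cage".
Inside "marsh cage": head "cage", modifier "marsh".
Inside "mine guard": head "guard", modifier "mine".
Putting it together: [[cavern kiln] [[marsh cage] [mine guard]]].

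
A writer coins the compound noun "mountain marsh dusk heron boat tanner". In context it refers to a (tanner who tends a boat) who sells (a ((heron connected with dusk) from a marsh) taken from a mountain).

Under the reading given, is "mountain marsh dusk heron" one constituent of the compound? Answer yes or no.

yes

The paraphrase groups the words so that "mountain marsh dusk heron" is one unit: it corresponds to a single parenthesized sub-phrase.
The full structure is [[mountain [marsh [dusk heron]]] [boat tanner]], in which [mountain marsh dusk heron] is a constituent.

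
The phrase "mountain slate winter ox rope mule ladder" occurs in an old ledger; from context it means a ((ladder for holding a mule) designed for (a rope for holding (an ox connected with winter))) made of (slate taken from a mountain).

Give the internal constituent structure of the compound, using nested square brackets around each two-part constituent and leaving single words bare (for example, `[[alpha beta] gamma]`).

Whole compound: head "ladder" (specifically "winter ox rope mule ladder"), modifier "mountain slate".
"mountain slate" → head "slate", modifier "mountain".
"winter ox rope mule ladder" → head "ladder" (specifically "mule ladder"), modifier "winter ox rope".
"winter ox rope" → head "rope", modifier "winter ox".
"winter ox" → head "ox", modifier "winter".
"mule ladder" → head "ladder", modifier "mule".
Assembled: [[mountain slate] [[[winter ox] rope] [mule ladder]]].

[[mountain slate] [[[winter ox] rope] [mule ladder]]]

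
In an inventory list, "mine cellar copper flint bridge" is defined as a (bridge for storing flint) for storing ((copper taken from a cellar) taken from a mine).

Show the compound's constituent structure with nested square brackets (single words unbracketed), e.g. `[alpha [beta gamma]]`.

[[mine [cellar copper]] [flint bridge]]

Overall it is a kind of bridge (specifically "flint bridge"); the modifier is "mine cellar copper".
Within "mine cellar copper", the head is "copper" (specifically "cellar copper") and the modifier is "mine".
Within "cellar copper", the head is "copper" and the modifier is "cellar".
Within "flint bridge", the head is "bridge" and the modifier is "flint".
So the structure is [[mine [cellar copper]] [flint bridge]].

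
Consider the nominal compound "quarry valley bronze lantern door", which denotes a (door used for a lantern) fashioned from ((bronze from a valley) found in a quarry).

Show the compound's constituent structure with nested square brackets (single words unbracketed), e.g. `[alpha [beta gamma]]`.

[[quarry [valley bronze]] [lantern door]]

Whole compound: head "door" (specifically "lantern door"), modifier "quarry valley bronze".
"quarry valley bronze" → head "bronze" (specifically "valley bronze"), modifier "quarry".
"valley bronze" → head "bronze", modifier "valley".
"lantern door" → head "door", modifier "lantern".
Assembled: [[quarry [valley bronze]] [lantern door]].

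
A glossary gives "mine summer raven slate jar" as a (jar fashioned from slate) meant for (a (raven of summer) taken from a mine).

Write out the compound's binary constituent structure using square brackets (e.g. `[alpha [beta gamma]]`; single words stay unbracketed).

[[mine [summer raven]] [slate jar]]

The outermost head in the paraphrase is "jar" (specifically "slate jar"), modified by "mine summer raven".
Inside "mine summer raven": head "raven" (specifically "summer raven"), modifier "mine".
Inside "summer raven": head "raven", modifier "summer".
Inside "slate jar": head "jar", modifier "slate".
Putting it together: [[mine [summer raven]] [slate jar]].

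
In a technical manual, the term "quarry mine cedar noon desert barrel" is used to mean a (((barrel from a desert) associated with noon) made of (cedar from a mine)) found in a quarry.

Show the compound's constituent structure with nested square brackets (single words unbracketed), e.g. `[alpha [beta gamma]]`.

[quarry [[mine cedar] [noon [desert barrel]]]]

The outermost head in the paraphrase is "barrel" (specifically "mine cedar noon desert barrel"), modified by "quarry".
Within "mine cedar noon desert barrel", the head is "barrel" (specifically "noon desert barrel") and the modifier is "mine cedar".
Within "mine cedar", the head is "cedar" and the modifier is "mine".
Within "noon desert barrel", the head is "barrel" (specifically "desert barrel") and the modifier is "noon".
Within "desert barrel", the head is "barrel" and the modifier is "desert".
Assembled: [quarry [[mine cedar] [noon [desert barrel]]]].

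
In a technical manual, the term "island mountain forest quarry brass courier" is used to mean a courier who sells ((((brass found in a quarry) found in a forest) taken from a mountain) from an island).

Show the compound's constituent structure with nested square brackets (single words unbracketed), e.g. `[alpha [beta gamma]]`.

[[island [mountain [forest [quarry brass]]]] courier]

Whole compound: head "courier", modifier "island mountain forest quarry brass".
"island mountain forest quarry brass" → head "brass" (specifically "mountain forest quarry brass"), modifier "island".
"mountain forest quarry brass" → head "brass" (specifically "forest quarry brass"), modifier "mountain".
"forest quarry brass" → head "brass" (specifically "quarry brass"), modifier "forest".
"quarry brass" → head "brass", modifier "quarry".
Assembled: [[island [mountain [forest [quarry brass]]]] courier].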